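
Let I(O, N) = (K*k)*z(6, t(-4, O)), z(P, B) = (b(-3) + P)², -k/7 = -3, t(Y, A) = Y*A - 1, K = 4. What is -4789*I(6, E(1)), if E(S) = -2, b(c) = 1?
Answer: -19711524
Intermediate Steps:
t(Y, A) = -1 + A*Y (t(Y, A) = A*Y - 1 = -1 + A*Y)
k = 21 (k = -7*(-3) = 21)
z(P, B) = (1 + P)²
I(O, N) = 4116 (I(O, N) = (4*21)*(1 + 6)² = 84*7² = 84*49 = 4116)
-4789*I(6, E(1)) = -4789*4116 = -19711524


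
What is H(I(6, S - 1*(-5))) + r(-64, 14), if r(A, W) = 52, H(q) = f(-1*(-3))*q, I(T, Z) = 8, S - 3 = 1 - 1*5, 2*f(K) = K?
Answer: 64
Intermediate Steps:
f(K) = K/2
S = -1 (S = 3 + (1 - 1*5) = 3 + (1 - 5) = 3 - 4 = -1)
H(q) = 3*q/2 (H(q) = ((-1*(-3))/2)*q = ((½)*3)*q = 3*q/2)
H(I(6, S - 1*(-5))) + r(-64, 14) = (3/2)*8 + 52 = 12 + 52 = 64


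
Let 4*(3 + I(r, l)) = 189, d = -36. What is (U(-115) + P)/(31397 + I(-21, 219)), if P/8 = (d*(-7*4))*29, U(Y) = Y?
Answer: 934964/125765 ≈ 7.4342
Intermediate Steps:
I(r, l) = 177/4 (I(r, l) = -3 + (¼)*189 = -3 + 189/4 = 177/4)
P = 233856 (P = 8*(-(-252)*4*29) = 8*(-36*(-28)*29) = 8*(1008*29) = 8*29232 = 233856)
(U(-115) + P)/(31397 + I(-21, 219)) = (-115 + 233856)/(31397 + 177/4) = 233741/(125765/4) = 233741*(4/125765) = 934964/125765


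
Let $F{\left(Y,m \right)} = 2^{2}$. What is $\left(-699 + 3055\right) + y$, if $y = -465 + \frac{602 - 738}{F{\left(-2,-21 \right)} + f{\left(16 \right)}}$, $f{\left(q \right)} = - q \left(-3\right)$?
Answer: $\frac{24549}{13} \approx 1888.4$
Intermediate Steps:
$F{\left(Y,m \right)} = 4$
$f{\left(q \right)} = 3 q$
$y = - \frac{6079}{13}$ ($y = -465 + \frac{602 - 738}{4 + 3 \cdot 16} = -465 - \frac{136}{4 + 48} = -465 - \frac{136}{52} = -465 - \frac{34}{13} = - \frac{6079}{13} \approx -467.62$)
$\left(-699 + 3055\right) + y = \left(-699 + 3055\right) - \frac{6079}{13} = 2356 - \frac{6079}{13} = \frac{24549}{13}$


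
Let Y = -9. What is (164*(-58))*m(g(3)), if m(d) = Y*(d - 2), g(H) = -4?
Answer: -513648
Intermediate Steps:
m(d) = 18 - 9*d (m(d) = -9*(d - 2) = -9*(-2 + d) = 18 - 9*d)
(164*(-58))*m(g(3)) = (164*(-58))*(18 - 9*(-4)) = -9512*(18 + 36) = -9512*54 = -513648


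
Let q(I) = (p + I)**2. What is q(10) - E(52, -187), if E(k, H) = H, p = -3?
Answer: 236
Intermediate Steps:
q(I) = (-3 + I)**2
q(10) - E(52, -187) = (-3 + 10)**2 - 1*(-187) = 7**2 + 187 = 49 + 187 = 236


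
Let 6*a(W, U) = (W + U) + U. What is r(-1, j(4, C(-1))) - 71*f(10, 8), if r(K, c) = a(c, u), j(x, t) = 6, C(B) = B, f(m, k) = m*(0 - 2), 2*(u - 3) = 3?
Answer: 2845/2 ≈ 1422.5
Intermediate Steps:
u = 9/2 (u = 3 + (½)*3 = 3 + 3/2 = 9/2 ≈ 4.5000)
f(m, k) = -2*m (f(m, k) = m*(-2) = -2*m)
a(W, U) = U/3 + W/6 (a(W, U) = ((W + U) + U)/6 = ((U + W) + U)/6 = (W + 2*U)/6 = U/3 + W/6)
r(K, c) = 3/2 + c/6 (r(K, c) = (⅓)*(9/2) + c/6 = 3/2 + c/6)
r(-1, j(4, C(-1))) - 71*f(10, 8) = (3/2 + (⅙)*6) - (-142)*10 = (3/2 + 1) - 71*(-20) = 5/2 + 1420 = 2845/2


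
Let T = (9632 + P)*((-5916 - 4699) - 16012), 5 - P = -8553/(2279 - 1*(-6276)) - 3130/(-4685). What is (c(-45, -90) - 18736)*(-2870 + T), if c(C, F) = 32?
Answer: 38474944309684017408/8016035 ≈ 4.7997e+12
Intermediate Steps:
P = 42738906/8016035 (P = 5 - (-8553/(2279 - 1*(-6276)) - 3130/(-4685)) = 5 - (-8553/(2279 + 6276) - 3130*(-1/4685)) = 5 - (-8553/8555 + 626/937) = 5 - 1*(-2658731/8016035) = 5 + 2658731/8016035 = 42738906/8016035 ≈ 5.3317)
T = -2057020637568302/8016035 (T = (9632 + 42738906/8016035)*((-5916 - 4699) - 16012) = 77253188026*(-10615 - 16012)/8016035 = (77253188026/8016035)*(-26627) = -2057020637568302/8016035 ≈ -2.5661e+8)
(c(-45, -90) - 18736)*(-2870 + T) = (32 - 18736)*(-2870 - 2057020637568302/8016035) = -18704*(-2057043643588752/8016035) = 38474944309684017408/8016035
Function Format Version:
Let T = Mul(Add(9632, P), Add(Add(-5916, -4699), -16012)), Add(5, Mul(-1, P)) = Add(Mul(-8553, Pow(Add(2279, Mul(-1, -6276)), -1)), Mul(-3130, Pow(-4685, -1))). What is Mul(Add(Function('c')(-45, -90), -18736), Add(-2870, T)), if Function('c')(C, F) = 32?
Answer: Rational(38474944309684017408, 8016035) ≈ 4.7997e+12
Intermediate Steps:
P = Rational(42738906, 8016035) (P = Add(5, Mul(-1, Add(Mul(-8553, Pow(Add(2279, Mul(-1, -6276)), -1)), Mul(-3130, Pow(-4685, -1))))) = Add(5, Mul(-1, Add(Mul(-8553, Pow(Add(2279, 6276), -1)), Mul(-3130, Rational(-1, 4685))))) = Add(5, Mul(-1, Add(Mul(-8553, Pow(8555, -1)), Rational(626, 937)))) = Add(5, Mul(-1, Add(Mul(-8553, Rational(1, 8555)), Rational(626, 937)))) = Add(5, Mul(-1, Add(Rational(-8553, 8555), Rational(626, 937)))) = Add(5, Mul(-1, Rational(-2658731, 8016035))) = Add(5, Rational(2658731, 8016035)) = Rational(42738906, 8016035) ≈ 5.3317)
T = Rational(-2057020637568302, 8016035) (T = Mul(Add(9632, Rational(42738906, 8016035)), Add(Add(-5916, -4699), -16012)) = Mul(Rational(77253188026, 8016035), Add(-10615, -16012)) = Mul(Rational(77253188026, 8016035), -26627) = Rational(-2057020637568302, 8016035) ≈ -2.5661e+8)
Mul(Add(Function('c')(-45, -90), -18736), Add(-2870, T)) = Mul(Add(32, -18736), Add(-2870, Rational(-2057020637568302, 8016035))) = Mul(-18704, Rational(-2057043643588752, 8016035)) = Rational(38474944309684017408, 8016035)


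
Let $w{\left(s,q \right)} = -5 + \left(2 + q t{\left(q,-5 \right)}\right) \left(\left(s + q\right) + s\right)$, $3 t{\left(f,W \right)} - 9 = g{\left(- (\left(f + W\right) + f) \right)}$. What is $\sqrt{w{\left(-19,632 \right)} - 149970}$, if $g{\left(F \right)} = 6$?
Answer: $\sqrt{1728253} \approx 1314.6$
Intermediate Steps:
$t{\left(f,W \right)} = 5$ ($t{\left(f,W \right)} = 3 + \frac{1}{3} \cdot 6 = 3 + 2 = 5$)
$w{\left(s,q \right)} = -5 + \left(2 + 5 q\right) \left(q + 2 s\right)$ ($w{\left(s,q \right)} = -5 + \left(2 + q 5\right) \left(\left(s + q\right) + s\right) = -5 + \left(2 + 5 q\right) \left(\left(q + s\right) + s\right) = -5 + \left(2 + 5 q\right) \left(q + 2 s\right)$)
$\sqrt{w{\left(-19,632 \right)} - 149970} = \sqrt{\left(-5 + 2 \cdot 632 + 4 \left(-19\right) + 5 \cdot 632^{2} + 10 \cdot 632 \left(-19\right)\right) - 149970} = \sqrt{\left(-5 + 1264 - 76 + 5 \cdot 399424 - 120080\right) - 149970} = \sqrt{\left(-5 + 1264 - 76 + 1997120 - 120080\right) - 149970} = \sqrt{1878223 - 149970} = \sqrt{1728253}$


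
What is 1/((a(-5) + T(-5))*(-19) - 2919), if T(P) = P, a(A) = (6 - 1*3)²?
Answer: -1/2995 ≈ -0.00033389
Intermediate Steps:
a(A) = 9 (a(A) = (6 - 3)² = 3² = 9)
1/((a(-5) + T(-5))*(-19) - 2919) = 1/((9 - 5)*(-19) - 2919) = 1/(4*(-19) - 2919) = 1/(-76 - 2919) = 1/(-2995) = -1/2995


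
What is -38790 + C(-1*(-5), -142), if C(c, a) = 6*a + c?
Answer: -39637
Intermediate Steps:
C(c, a) = c + 6*a
-38790 + C(-1*(-5), -142) = -38790 + (-1*(-5) + 6*(-142)) = -38790 + (5 - 852) = -38790 - 847 = -39637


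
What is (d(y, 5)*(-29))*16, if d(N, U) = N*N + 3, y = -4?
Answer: -8816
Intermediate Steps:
d(N, U) = 3 + N**2 (d(N, U) = N**2 + 3 = 3 + N**2)
(d(y, 5)*(-29))*16 = ((3 + (-4)**2)*(-29))*16 = ((3 + 16)*(-29))*16 = (19*(-29))*16 = -551*16 = -8816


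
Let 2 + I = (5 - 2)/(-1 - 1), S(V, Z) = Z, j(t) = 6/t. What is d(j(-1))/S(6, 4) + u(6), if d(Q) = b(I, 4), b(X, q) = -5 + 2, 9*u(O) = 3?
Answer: -5/12 ≈ -0.41667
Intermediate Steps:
u(O) = ⅓ (u(O) = (⅑)*3 = ⅓)
I = -7/2 (I = -2 + (5 - 2)/(-1 - 1) = -2 + 3/(-2) = -2 + 3*(-½) = -2 - 3/2 = -7/2 ≈ -3.5000)
b(X, q) = -3
d(Q) = -3
d(j(-1))/S(6, 4) + u(6) = -3/4 + ⅓ = -3*¼ + ⅓ = -¾ + ⅓ = -5/12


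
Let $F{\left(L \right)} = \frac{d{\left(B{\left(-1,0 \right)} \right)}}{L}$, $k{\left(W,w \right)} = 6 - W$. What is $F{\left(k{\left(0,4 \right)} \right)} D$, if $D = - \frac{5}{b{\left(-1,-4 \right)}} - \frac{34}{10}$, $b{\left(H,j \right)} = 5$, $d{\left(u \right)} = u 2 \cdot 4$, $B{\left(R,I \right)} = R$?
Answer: $\frac{88}{15} \approx 5.8667$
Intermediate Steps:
$d{\left(u \right)} = 8 u$ ($d{\left(u \right)} = 2 u 4 = 8 u$)
$D = - \frac{22}{5}$ ($D = - \frac{5}{5} - \frac{34}{10} = \left(-5\right) \frac{1}{5} - \frac{17}{5} = -1 - \frac{17}{5} = - \frac{22}{5} \approx -4.4$)
$F{\left(L \right)} = - \frac{8}{L}$ ($F{\left(L \right)} = \frac{8 \left(-1\right)}{L} = - \frac{8}{L}$)
$F{\left(k{\left(0,4 \right)} \right)} D = - \frac{8}{6 - 0} \left(- \frac{22}{5}\right) = - \frac{8}{6 + 0} \left(- \frac{22}{5}\right) = - \frac{8}{6} \left(- \frac{22}{5}\right) = \left(-8\right) \frac{1}{6} \left(- \frac{22}{5}\right) = \left(- \frac{4}{3}\right) \left(- \frac{22}{5}\right) = \frac{88}{15}$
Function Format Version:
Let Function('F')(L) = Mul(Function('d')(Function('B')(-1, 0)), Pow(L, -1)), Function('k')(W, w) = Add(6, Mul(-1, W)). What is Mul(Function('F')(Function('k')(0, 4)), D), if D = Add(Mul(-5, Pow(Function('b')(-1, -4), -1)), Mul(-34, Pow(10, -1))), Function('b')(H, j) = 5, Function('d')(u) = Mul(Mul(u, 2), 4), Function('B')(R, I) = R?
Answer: Rational(88, 15) ≈ 5.8667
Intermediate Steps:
Function('d')(u) = Mul(8, u) (Function('d')(u) = Mul(Mul(2, u), 4) = Mul(8, u))
D = Rational(-22, 5) (D = Add(Mul(-5, Pow(5, -1)), Mul(-34, Pow(10, -1))) = Add(Mul(-5, Rational(1, 5)), Mul(-34, Rational(1, 10))) = Add(-1, Rational(-17, 5)) = Rational(-22, 5) ≈ -4.4000)
Function('F')(L) = Mul(-8, Pow(L, -1)) (Function('F')(L) = Mul(Mul(8, -1), Pow(L, -1)) = Mul(-8, Pow(L, -1)))
Mul(Function('F')(Function('k')(0, 4)), D) = Mul(Mul(-8, Pow(Add(6, Mul(-1, 0)), -1)), Rational(-22, 5)) = Mul(Mul(-8, Pow(Add(6, 0), -1)), Rational(-22, 5)) = Mul(Mul(-8, Pow(6, -1)), Rational(-22, 5)) = Mul(Mul(-8, Rational(1, 6)), Rational(-22, 5)) = Mul(Rational(-4, 3), Rational(-22, 5)) = Rational(88, 15)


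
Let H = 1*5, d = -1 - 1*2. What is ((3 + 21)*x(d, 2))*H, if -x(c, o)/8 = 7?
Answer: -6720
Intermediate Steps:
d = -3 (d = -1 - 2 = -3)
x(c, o) = -56 (x(c, o) = -8*7 = -56)
H = 5
((3 + 21)*x(d, 2))*H = ((3 + 21)*(-56))*5 = (24*(-56))*5 = -1344*5 = -6720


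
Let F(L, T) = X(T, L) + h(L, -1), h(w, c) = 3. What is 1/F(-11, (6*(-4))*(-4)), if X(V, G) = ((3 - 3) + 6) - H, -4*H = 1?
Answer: 4/37 ≈ 0.10811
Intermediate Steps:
H = -¼ (H = -¼*1 = -¼ ≈ -0.25000)
X(V, G) = 25/4 (X(V, G) = ((3 - 3) + 6) - 1*(-¼) = (0 + 6) + ¼ = 6 + ¼ = 25/4)
F(L, T) = 37/4 (F(L, T) = 25/4 + 3 = 37/4)
1/F(-11, (6*(-4))*(-4)) = 1/(37/4) = 4/37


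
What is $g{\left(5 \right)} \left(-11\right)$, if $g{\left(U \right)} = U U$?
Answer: $-275$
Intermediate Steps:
$g{\left(U \right)} = U^{2}$
$g{\left(5 \right)} \left(-11\right) = 5^{2} \left(-11\right) = 25 \left(-11\right) = -275$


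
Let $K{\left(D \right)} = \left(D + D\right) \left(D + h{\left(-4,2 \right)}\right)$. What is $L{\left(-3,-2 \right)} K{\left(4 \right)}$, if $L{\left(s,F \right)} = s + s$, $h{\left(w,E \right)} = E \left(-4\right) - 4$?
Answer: $384$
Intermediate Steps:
$h{\left(w,E \right)} = -4 - 4 E$ ($h{\left(w,E \right)} = - 4 E - 4 = -4 - 4 E$)
$K{\left(D \right)} = 2 D \left(-12 + D\right)$ ($K{\left(D \right)} = \left(D + D\right) \left(D - 12\right) = 2 D \left(D - 12\right) = 2 D \left(-12 + D\right)$)
$L{\left(s,F \right)} = 2 s$
$L{\left(-3,-2 \right)} K{\left(4 \right)} = 2 \left(-3\right) 2 \cdot 4 \left(-12 + 4\right) = - 6 \cdot 2 \cdot 4 \left(-8\right) = \left(-6\right) \left(-64\right) = 384$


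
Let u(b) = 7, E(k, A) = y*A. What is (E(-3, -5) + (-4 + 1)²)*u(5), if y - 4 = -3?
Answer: 28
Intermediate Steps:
y = 1 (y = 4 - 3 = 1)
E(k, A) = A (E(k, A) = 1*A = A)
(E(-3, -5) + (-4 + 1)²)*u(5) = (-5 + (-4 + 1)²)*7 = (-5 + (-3)²)*7 = (-5 + 9)*7 = 4*7 = 28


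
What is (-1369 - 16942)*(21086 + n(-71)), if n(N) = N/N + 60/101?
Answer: -38999628417/101 ≈ -3.8614e+8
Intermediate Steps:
n(N) = 161/101 (n(N) = 1 + 60*(1/101) = 1 + 60/101 = 161/101)
(-1369 - 16942)*(21086 + n(-71)) = (-1369 - 16942)*(21086 + 161/101) = -18311*2129847/101 = -38999628417/101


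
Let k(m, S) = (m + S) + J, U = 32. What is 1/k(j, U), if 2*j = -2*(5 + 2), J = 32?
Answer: 1/57 ≈ 0.017544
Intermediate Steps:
j = -7 (j = (-2*(5 + 2))/2 = (-2*7)/2 = (1/2)*(-14) = -7)
k(m, S) = 32 + S + m (k(m, S) = (m + S) + 32 = (S + m) + 32 = 32 + S + m)
1/k(j, U) = 1/(32 + 32 - 7) = 1/57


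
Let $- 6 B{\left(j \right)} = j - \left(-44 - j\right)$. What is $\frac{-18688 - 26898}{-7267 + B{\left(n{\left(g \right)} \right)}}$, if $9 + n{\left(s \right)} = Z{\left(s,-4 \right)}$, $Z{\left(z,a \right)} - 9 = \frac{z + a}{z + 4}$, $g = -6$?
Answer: $\frac{22793}{3638} \approx 6.2653$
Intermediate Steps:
$Z{\left(z,a \right)} = 9 + \frac{a + z}{4 + z}$ ($Z{\left(z,a \right)} = 9 + \frac{z + a}{z + 4} = 9 + \frac{a + z}{4 + z}$)
$n{\left(s \right)} = -9 + \frac{32 + 10 s}{4 + s}$ ($n{\left(s \right)} = -9 + \frac{36 - 4 + 10 s}{4 + s} = -9 + \frac{32 + 10 s}{4 + s}$)
$B{\left(j \right)} = - \frac{22}{3} - \frac{j}{3}$ ($B{\left(j \right)} = - \frac{j - \left(-44 - j\right)}{6} = - \frac{j + \left(44 + j\right)}{6} = - \frac{44 + 2 j}{6} = - \frac{22}{3} - \frac{j}{3}$)
$\frac{-18688 - 26898}{-7267 + B{\left(n{\left(g \right)} \right)}} = \frac{-18688 - 26898}{-7267 - \left(\frac{22}{3} + \frac{\frac{1}{4 - 6} \left(-4 - 6\right)}{3}\right)} = - \frac{45586}{-7267 - \left(\frac{22}{3} + \frac{\frac{1}{-2} \left(-10\right)}{3}\right)} = - \frac{45586}{-7267 - \left(\frac{22}{3} + \frac{\left(- \frac{1}{2}\right) \left(-10\right)}{3}\right)} = - \frac{45586}{-7267 - 9} = - \frac{45586}{-7276} = \left(-45586\right) \left(- \frac{1}{7276}\right) = \frac{22793}{3638}$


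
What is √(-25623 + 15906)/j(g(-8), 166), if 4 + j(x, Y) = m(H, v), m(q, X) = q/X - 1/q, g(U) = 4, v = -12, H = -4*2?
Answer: -24*I*√9717/77 ≈ -30.725*I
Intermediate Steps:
H = -8
m(q, X) = -1/q + q/X
j(x, Y) = -77/24 (j(x, Y) = -4 + (-1/(-8) - 8/(-12)) = -4 + (-1*(-⅛) - 8*(-1/12)) = -4 + (⅛ + ⅔) = -4 + 19/24 = -77/24)
√(-25623 + 15906)/j(g(-8), 166) = √(-25623 + 15906)/(-77/24) = √(-9717)*(-24/77) = (I*√9717)*(-24/77) = -24*I*√9717/77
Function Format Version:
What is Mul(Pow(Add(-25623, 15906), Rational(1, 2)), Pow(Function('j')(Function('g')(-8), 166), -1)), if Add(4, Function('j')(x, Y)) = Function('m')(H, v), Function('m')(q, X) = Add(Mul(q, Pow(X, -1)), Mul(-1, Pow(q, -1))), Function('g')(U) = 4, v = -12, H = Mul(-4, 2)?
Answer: Mul(Rational(-24, 77), I, Pow(9717, Rational(1, 2))) ≈ Mul(-30.725, I)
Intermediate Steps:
H = -8
Function('m')(q, X) = Add(Mul(-1, Pow(q, -1)), Mul(q, Pow(X, -1)))
Function('j')(x, Y) = Rational(-77, 24) (Function('j')(x, Y) = Add(-4, Add(Mul(-1, Pow(-8, -1)), Mul(-8, Pow(-12, -1)))) = Add(-4, Add(Mul(-1, Rational(-1, 8)), Mul(-8, Rational(-1, 12)))) = Add(-4, Add(Rational(1, 8), Rational(2, 3))) = Add(-4, Rational(19, 24)) = Rational(-77, 24))
Mul(Pow(Add(-25623, 15906), Rational(1, 2)), Pow(Function('j')(Function('g')(-8), 166), -1)) = Mul(Pow(Add(-25623, 15906), Rational(1, 2)), Pow(Rational(-77, 24), -1)) = Mul(Pow(-9717, Rational(1, 2)), Rational(-24, 77)) = Mul(Mul(I, Pow(9717, Rational(1, 2))), Rational(-24, 77)) = Mul(Rational(-24, 77), I, Pow(9717, Rational(1, 2)))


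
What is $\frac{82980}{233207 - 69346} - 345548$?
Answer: $- \frac{56621757848}{163861} \approx -3.4555 \cdot 10^{5}$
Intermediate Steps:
$\frac{82980}{233207 - 69346} - 345548 = \frac{82980}{163861} - 345548 = - \frac{56621757848}{163861}$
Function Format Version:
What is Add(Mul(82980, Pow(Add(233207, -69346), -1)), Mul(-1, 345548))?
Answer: Rational(-56621757848, 163861) ≈ -3.4555e+5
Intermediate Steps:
Add(Mul(82980, Pow(Add(233207, -69346), -1)), Mul(-1, 345548)) = Add(Mul(82980, Pow(163861, -1)), -345548) = Add(Mul(82980, Rational(1, 163861)), -345548) = Add(Rational(82980, 163861), -345548) = Rational(-56621757848, 163861)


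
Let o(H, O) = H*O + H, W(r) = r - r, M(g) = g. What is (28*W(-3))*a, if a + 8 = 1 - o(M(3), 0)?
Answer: 0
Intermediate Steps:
W(r) = 0
o(H, O) = H + H*O
a = -10 (a = -8 + (1 - 3*(1 + 0)) = -8 + (1 - 3) = -8 - 2 = -10)
(28*W(-3))*a = (28*0)*(-10) = 0*(-10) = 0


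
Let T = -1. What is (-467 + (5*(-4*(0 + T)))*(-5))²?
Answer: 321489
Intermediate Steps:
(-467 + (5*(-4*(0 + T)))*(-5))² = (-467 + (5*(-4*(0 - 1)))*(-5))² = (-467 + (5*(-4*(-1)))*(-5))² = (-467 + (5*4)*(-5))² = (-467 + 20*(-5))² = (-467 - 100)² = (-567)² = 321489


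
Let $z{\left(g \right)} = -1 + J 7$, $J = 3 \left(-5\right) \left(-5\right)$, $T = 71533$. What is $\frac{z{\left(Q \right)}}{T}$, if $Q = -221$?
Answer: $\frac{524}{71533} \approx 0.0073253$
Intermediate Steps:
$J = 75$ ($J = \left(-15\right) \left(-5\right) = 75$)
$z{\left(g \right)} = 524$ ($z{\left(g \right)} = -1 + 75 \cdot 7 = -1 + 525 = 524$)
$\frac{z{\left(Q \right)}}{T} = \frac{524}{71533}$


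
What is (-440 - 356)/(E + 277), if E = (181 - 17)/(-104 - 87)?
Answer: -152036/52743 ≈ -2.8826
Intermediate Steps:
E = -164/191 (E = 164/(-191) = 164*(-1/191) = -164/191 ≈ -0.85864)
(-440 - 356)/(E + 277) = (-440 - 356)/(-164/191 + 277) = -796/52743/191 = -796*191/52743 = -152036/52743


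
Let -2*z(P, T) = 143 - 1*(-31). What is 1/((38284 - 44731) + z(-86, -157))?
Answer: -1/6534 ≈ -0.00015305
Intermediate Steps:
z(P, T) = -87 (z(P, T) = -(143 - 1*(-31))/2 = -(143 + 31)/2 = -½*174 = -87)
1/((38284 - 44731) + z(-86, -157)) = 1/((38284 - 44731) - 87) = 1/(-6447 - 87) = 1/(-6534) = -1/6534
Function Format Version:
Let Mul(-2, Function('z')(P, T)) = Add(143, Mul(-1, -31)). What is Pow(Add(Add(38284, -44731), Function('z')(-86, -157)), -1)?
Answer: Rational(-1, 6534) ≈ -0.00015305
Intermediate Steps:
Function('z')(P, T) = -87 (Function('z')(P, T) = Mul(Rational(-1, 2), Add(143, Mul(-1, -31))) = Mul(Rational(-1, 2), Add(143, 31)) = Mul(Rational(-1, 2), 174) = -87)
Pow(Add(Add(38284, -44731), Function('z')(-86, -157)), -1) = Pow(Add(Add(38284, -44731), -87), -1) = Pow(Add(-6447, -87), -1) = Pow(-6534, -1) = Rational(-1, 6534)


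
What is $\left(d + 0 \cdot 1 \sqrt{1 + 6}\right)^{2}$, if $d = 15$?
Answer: $225$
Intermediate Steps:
$\left(d + 0 \cdot 1 \sqrt{1 + 6}\right)^{2} = \left(15 + 0 \cdot 1 \sqrt{1 + 6}\right)^{2} = \left(15 + 0 \sqrt{7}\right)^{2} = \left(15 + 0\right)^{2} = 15^{2} = 225$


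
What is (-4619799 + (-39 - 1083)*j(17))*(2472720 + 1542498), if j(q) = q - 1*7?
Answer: -18594550847142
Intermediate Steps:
j(q) = -7 + q (j(q) = q - 7 = -7 + q)
(-4619799 + (-39 - 1083)*j(17))*(2472720 + 1542498) = (-4619799 + (-39 - 1083)*(-7 + 17))*(2472720 + 1542498) = (-4619799 - 1122*10)*4015218 = (-4619799 - 11220)*4015218 = -4631019*4015218 = -18594550847142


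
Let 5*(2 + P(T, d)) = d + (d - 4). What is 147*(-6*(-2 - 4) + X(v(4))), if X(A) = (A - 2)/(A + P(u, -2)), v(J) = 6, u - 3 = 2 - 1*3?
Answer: 5537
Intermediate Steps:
u = 2 (u = 3 + (2 - 1*3) = 3 + (2 - 3) = 3 - 1 = 2)
P(T, d) = -14/5 + 2*d/5 (P(T, d) = -2 + (d + (d - 4))/5 = -2 + (d + (-4 + d))/5 = -2 + (-4 + 2*d)/5 = -2 + (-⅘ + 2*d/5) = -14/5 + 2*d/5)
X(A) = (-2 + A)/(-18/5 + A) (X(A) = (A - 2)/(A + (-14/5 + (⅖)*(-2))) = (-2 + A)/(A + (-14/5 - ⅘)) = (-2 + A)/(A - 18/5) = (-2 + A)/(-18/5 + A))
147*(-6*(-2 - 4) + X(v(4))) = 147*(-6*(-2 - 4) + 5*(-2 + 6)/(-18 + 5*6)) = 147*(-6*(-6) + 5*4/(-18 + 30)) = 147*(36 + 5*4/12) = 147*(36 + 5*(1/12)*4) = 147*(36 + 5/3) = 147*(113/3) = 5537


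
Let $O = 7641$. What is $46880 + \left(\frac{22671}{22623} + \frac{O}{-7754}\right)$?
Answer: $\frac{2741211184517}{58472914} \approx 46880.0$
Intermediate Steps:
$46880 + \left(\frac{22671}{22623} + \frac{O}{-7754}\right) = 46880 + \left(\frac{22671}{22623} + \frac{7641}{-7754}\right) = 46880 + \left(22671 \cdot \frac{1}{22623} + 7641 \left(- \frac{1}{7754}\right)\right) = 46880 + \left(\frac{7557}{7541} - \frac{7641}{7754}\right) = 46880 + \frac{976197}{58472914} = \frac{2741211184517}{58472914}$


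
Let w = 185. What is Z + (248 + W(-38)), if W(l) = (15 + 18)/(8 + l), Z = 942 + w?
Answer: 13739/10 ≈ 1373.9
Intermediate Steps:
Z = 1127 (Z = 942 + 185 = 1127)
W(l) = 33/(8 + l)
Z + (248 + W(-38)) = 1127 + (248 + 33/(8 - 38)) = 1127 + (248 + 33/(-30)) = 1127 + (248 + 33*(-1/30)) = 1127 + (248 - 11/10) = 1127 + 2469/10 = 13739/10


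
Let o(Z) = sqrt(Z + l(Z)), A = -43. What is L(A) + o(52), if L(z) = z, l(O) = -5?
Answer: -43 + sqrt(47) ≈ -36.144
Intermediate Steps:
o(Z) = sqrt(-5 + Z) (o(Z) = sqrt(Z - 5) = sqrt(-5 + Z))
L(A) + o(52) = -43 + sqrt(-5 + 52) = -43 + sqrt(47)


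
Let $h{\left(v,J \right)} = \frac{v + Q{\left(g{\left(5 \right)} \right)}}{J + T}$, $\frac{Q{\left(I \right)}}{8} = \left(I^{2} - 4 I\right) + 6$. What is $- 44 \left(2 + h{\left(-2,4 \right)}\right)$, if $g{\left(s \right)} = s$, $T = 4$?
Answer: $-561$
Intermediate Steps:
$Q{\left(I \right)} = 48 - 32 I + 8 I^{2}$ ($Q{\left(I \right)} = 8 \left(\left(I^{2} - 4 I\right) + 6\right) = 8 \left(6 + I^{2} - 4 I\right) = 48 - 32 I + 8 I^{2}$)
$h{\left(v,J \right)} = \frac{88 + v}{4 + J}$ ($h{\left(v,J \right)} = \frac{v + \left(48 - 160 + 8 \cdot 5^{2}\right)}{J + 4} = \frac{v + \left(48 - 160 + 8 \cdot 25\right)}{4 + J} = \frac{v + \left(48 - 160 + 200\right)}{4 + J} = \frac{v + 88}{4 + J} = \frac{88 + v}{4 + J}$)
$- 44 \left(2 + h{\left(-2,4 \right)}\right) = - 44 \left(2 + \frac{88 - 2}{4 + 4}\right) = - 44 \left(2 + \frac{1}{8} \cdot 86\right) = - 44 \left(2 + \frac{43}{4}\right) = \left(-44\right) \frac{51}{4} = -561$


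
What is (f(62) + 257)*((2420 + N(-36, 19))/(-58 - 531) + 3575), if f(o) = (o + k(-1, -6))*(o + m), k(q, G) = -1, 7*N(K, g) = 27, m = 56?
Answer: 825249330/31 ≈ 2.6621e+7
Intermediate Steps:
N(K, g) = 27/7 (N(K, g) = (⅐)*27 = 27/7)
f(o) = (-1 + o)*(56 + o) (f(o) = (o - 1)*(o + 56) = (-1 + o)*(56 + o))
(f(62) + 257)*((2420 + N(-36, 19))/(-58 - 531) + 3575) = ((-56 + 62² + 55*62) + 257)*((2420 + 27/7)/(-58 - 531) + 3575) = ((-56 + 3844 + 3410) + 257)*((16967/7)/(-589) + 3575) = (7198 + 257)*((16967/7)*(-1/589) + 3575) = 7455*(-893/217 + 3575) = 7455*(774882/217) = 825249330/31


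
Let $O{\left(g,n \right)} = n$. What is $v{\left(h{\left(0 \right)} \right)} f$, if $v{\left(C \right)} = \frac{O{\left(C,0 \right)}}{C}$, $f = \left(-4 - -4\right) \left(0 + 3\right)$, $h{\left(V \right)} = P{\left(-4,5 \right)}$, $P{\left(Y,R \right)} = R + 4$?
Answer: $0$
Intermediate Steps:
$P{\left(Y,R \right)} = 4 + R$
$h{\left(V \right)} = 9$ ($h{\left(V \right)} = 4 + 5 = 9$)
$f = 0$ ($f = \left(-4 + 4\right) 3 = 0 \cdot 3 = 0$)
$v{\left(C \right)} = 0$ ($v{\left(C \right)} = \frac{0}{C} = 0$)
$v{\left(h{\left(0 \right)} \right)} f = 0 \cdot 0 = 0$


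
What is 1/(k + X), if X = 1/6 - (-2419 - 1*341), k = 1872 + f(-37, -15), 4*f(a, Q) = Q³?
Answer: 12/45461 ≈ 0.00026396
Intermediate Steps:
f(a, Q) = Q³/4
k = 4113/4 (k = 1872 + (¼)*(-15)³ = 1872 + (¼)*(-3375) = 1872 - 3375/4 = 4113/4 ≈ 1028.3)
X = 16561/6 (X = ⅙ - (-2419 - 341) = ⅙ - 1*(-2760) = ⅙ + 2760 = 16561/6 ≈ 2760.2)
1/(k + X) = 1/(4113/4 + 16561/6) = 1/(45461/12) = 12/45461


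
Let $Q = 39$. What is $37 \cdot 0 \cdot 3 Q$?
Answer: $0$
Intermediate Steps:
$37 \cdot 0 \cdot 3 Q = 37 \cdot 0 \cdot 3 \cdot 39 = 37 \cdot 0 \cdot 39 = 0 \cdot 39 = 0$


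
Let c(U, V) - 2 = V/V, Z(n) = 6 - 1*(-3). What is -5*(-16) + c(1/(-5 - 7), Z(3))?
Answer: 83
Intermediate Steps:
Z(n) = 9 (Z(n) = 6 + 3 = 9)
c(U, V) = 3 (c(U, V) = 2 + V/V = 2 + 1 = 3)
-5*(-16) + c(1/(-5 - 7), Z(3)) = -5*(-16) + 3 = 80 + 3 = 83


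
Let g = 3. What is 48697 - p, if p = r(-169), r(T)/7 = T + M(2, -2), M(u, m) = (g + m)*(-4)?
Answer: 49908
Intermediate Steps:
M(u, m) = -12 - 4*m (M(u, m) = (3 + m)*(-4) = -12 - 4*m)
r(T) = -28 + 7*T (r(T) = 7*(T + (-12 - 4*(-2))) = 7*(T + (-12 + 8)) = 7*(T - 4) = 7*(-4 + T) = -28 + 7*T)
p = -1211 (p = -28 + 7*(-169) = -28 - 1183 = -1211)
48697 - p = 48697 - 1*(-1211) = 48697 + 1211 = 49908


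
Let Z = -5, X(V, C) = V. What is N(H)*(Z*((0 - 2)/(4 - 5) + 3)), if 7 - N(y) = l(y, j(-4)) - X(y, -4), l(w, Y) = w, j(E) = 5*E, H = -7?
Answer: -175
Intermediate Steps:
N(y) = 7 (N(y) = 7 - (y - y) = 7 - 1*0 = 7 + 0 = 7)
N(H)*(Z*((0 - 2)/(4 - 5) + 3)) = 7*(-5*((0 - 2)/(4 - 5) + 3)) = 7*(-5*(-2/(-1) + 3)) = 7*(-5*(-2*(-1) + 3)) = 7*(-5*(2 + 3)) = 7*(-5*5) = 7*(-25) = -175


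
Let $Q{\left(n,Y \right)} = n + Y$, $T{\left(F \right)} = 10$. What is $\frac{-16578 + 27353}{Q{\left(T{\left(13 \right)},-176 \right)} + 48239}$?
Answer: $\frac{10775}{48073} \approx 0.22414$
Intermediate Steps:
$Q{\left(n,Y \right)} = Y + n$
$\frac{-16578 + 27353}{Q{\left(T{\left(13 \right)},-176 \right)} + 48239} = \frac{-16578 + 27353}{\left(-176 + 10\right) + 48239} = \frac{10775}{-166 + 48239} = \frac{10775}{48073}$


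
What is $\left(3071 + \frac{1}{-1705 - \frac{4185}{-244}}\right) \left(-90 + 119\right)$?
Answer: $\frac{36677606189}{411835} \approx 89059.0$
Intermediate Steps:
$\left(3071 + \frac{1}{-1705 - \frac{4185}{-244}}\right) \left(-90 + 119\right) = \left(3071 + \frac{1}{-1705 - - \frac{4185}{244}}\right) 29 = \left(3071 + \frac{1}{-1705 + \frac{4185}{244}}\right) 29 = \left(3071 + \frac{1}{- \frac{411835}{244}}\right) 29 = \left(3071 - \frac{244}{411835}\right) 29 = \frac{1264745041}{411835} \cdot 29 = \frac{36677606189}{411835}$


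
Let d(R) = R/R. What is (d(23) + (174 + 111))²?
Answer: 81796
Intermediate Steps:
d(R) = 1
(d(23) + (174 + 111))² = (1 + (174 + 111))² = (1 + 285)² = 286² = 81796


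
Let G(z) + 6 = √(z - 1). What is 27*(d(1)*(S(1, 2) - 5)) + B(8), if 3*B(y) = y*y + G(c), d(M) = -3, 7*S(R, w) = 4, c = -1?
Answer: 7939/21 + I*√2/3 ≈ 378.05 + 0.4714*I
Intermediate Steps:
G(z) = -6 + √(-1 + z) (G(z) = -6 + √(z - 1) = -6 + √(-1 + z))
S(R, w) = 4/7 (S(R, w) = (⅐)*4 = 4/7)
B(y) = -2 + y²/3 + I*√2/3 (B(y) = (y*y + (-6 + √(-1 - 1)))/3 = (y² + (-6 + √(-2)))/3 = (y² + (-6 + I*√2))/3 = (-6 + y² + I*√2)/3 = -2 + y²/3 + I*√2/3)
27*(d(1)*(S(1, 2) - 5)) + B(8) = 27*(-3*(4/7 - 5)) + (-2 + (⅓)*8² + I*√2/3) = 27*(-3*(-31/7)) + (-2 + (⅓)*64 + I*√2/3) = 27*(93/7) + (-2 + 64/3 + I*√2/3) = 2511/7 + (58/3 + I*√2/3) = 7939/21 + I*√2/3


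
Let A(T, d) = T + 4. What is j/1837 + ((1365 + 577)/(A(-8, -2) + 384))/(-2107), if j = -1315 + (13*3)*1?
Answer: -46600437/66855110 ≈ -0.69704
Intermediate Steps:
A(T, d) = 4 + T
j = -1276 (j = -1315 + 39*1 = -1315 + 39 = -1276)
j/1837 + ((1365 + 577)/(A(-8, -2) + 384))/(-2107) = -1276/1837 + ((1365 + 577)/((4 - 8) + 384))/(-2107) = -1276*1/1837 + (1942/(-4 + 384))*(-1/2107) = -116/167 + (1942/380)*(-1/2107) = -116/167 + (1942*(1/380))*(-1/2107) = -116/167 + (971/190)*(-1/2107) = -116/167 - 971/400330 = -46600437/66855110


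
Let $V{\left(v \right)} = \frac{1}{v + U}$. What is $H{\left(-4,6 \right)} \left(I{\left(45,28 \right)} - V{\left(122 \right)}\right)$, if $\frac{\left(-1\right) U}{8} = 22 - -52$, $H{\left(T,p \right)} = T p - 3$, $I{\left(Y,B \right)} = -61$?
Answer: $\frac{774063}{470} \approx 1646.9$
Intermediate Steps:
$H{\left(T,p \right)} = -3 + T p$
$U = -592$ ($U = - 8 \left(22 - -52\right) = - 8 \left(22 + 52\right) = \left(-8\right) 74 = -592$)
$V{\left(v \right)} = \frac{1}{-592 + v}$ ($V{\left(v \right)} = \frac{1}{v - 592} = \frac{1}{-592 + v}$)
$H{\left(-4,6 \right)} \left(I{\left(45,28 \right)} - V{\left(122 \right)}\right) = \left(-3 - 24\right) \left(-61 - \frac{1}{-592 + 122}\right) = \left(-3 - 24\right) \left(-61 - \frac{1}{-470}\right) = - 27 \left(-61 - - \frac{1}{470}\right) = - 27 \left(-61 + \frac{1}{470}\right) = \left(-27\right) \left(- \frac{28669}{470}\right) = \frac{774063}{470}$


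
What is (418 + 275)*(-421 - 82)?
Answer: -348579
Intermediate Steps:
(418 + 275)*(-421 - 82) = 693*(-503) = -348579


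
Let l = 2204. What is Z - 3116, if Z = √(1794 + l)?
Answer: -3116 + √3998 ≈ -3052.8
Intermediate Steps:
Z = √3998 (Z = √(1794 + 2204) = √3998 ≈ 63.230)
Z - 3116 = √3998 - 3116 = -3116 + √3998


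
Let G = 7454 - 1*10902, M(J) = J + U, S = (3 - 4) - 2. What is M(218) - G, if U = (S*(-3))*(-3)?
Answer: 3639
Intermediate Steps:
S = -3 (S = -1 - 2 = -3)
U = -27 (U = -3*(-3)*(-3) = 9*(-3) = -27)
M(J) = -27 + J (M(J) = J - 27 = -27 + J)
G = -3448 (G = 7454 - 10902 = -3448)
M(218) - G = (-27 + 218) - 1*(-3448) = 191 + 3448 = 3639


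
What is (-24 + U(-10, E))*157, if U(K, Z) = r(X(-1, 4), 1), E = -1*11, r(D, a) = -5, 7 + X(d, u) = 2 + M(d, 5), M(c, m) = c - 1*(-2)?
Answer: -4553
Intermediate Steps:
M(c, m) = 2 + c (M(c, m) = c + 2 = 2 + c)
X(d, u) = -3 + d (X(d, u) = -7 + (2 + (2 + d)) = -7 + (4 + d) = -3 + d)
E = -11
U(K, Z) = -5
(-24 + U(-10, E))*157 = (-24 - 5)*157 = -29*157 = -4553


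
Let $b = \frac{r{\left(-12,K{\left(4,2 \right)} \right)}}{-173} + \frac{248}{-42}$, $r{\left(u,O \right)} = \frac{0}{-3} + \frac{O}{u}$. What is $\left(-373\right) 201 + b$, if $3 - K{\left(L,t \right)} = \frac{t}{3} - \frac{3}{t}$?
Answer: $- \frac{6537560503}{87192} \approx -74979.0$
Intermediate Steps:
$K{\left(L,t \right)} = 3 + \frac{3}{t} - \frac{t}{3}$ ($K{\left(L,t \right)} = 3 - \left(\frac{t}{3} - \frac{3}{t}\right) = 3 - \left(- \frac{3}{t} + \frac{t}{3}\right) = 3 + \frac{3}{t} - \frac{t}{3}$)
$r{\left(u,O \right)} = \frac{O}{u}$ ($r{\left(u,O \right)} = 0 \left(- \frac{1}{3}\right) + \frac{O}{u} = 0 + \frac{O}{u} = \frac{O}{u}$)
$b = - \frac{514687}{87192}$ ($b = \frac{\left(3 + \frac{3}{2} - \frac{2}{3}\right) \frac{1}{-12}}{-173} + \frac{248}{-42} = \left(3 + 3 \cdot \frac{1}{2} - \frac{2}{3}\right) \left(- \frac{1}{12}\right) \left(- \frac{1}{173}\right) + 248 \left(- \frac{1}{42}\right) = \left(3 + \frac{3}{2} - \frac{2}{3}\right) \left(- \frac{1}{12}\right) \left(- \frac{1}{173}\right) - \frac{124}{21} = \frac{23}{6} \left(- \frac{1}{12}\right) \left(- \frac{1}{173}\right) - \frac{124}{21} = \left(- \frac{23}{72}\right) \left(- \frac{1}{173}\right) - \frac{124}{21} = \frac{23}{12456} - \frac{124}{21} = - \frac{514687}{87192} \approx -5.9029$)
$\left(-373\right) 201 + b = \left(-373\right) 201 - \frac{514687}{87192} = -74973 - \frac{514687}{87192} = - \frac{6537560503}{87192}$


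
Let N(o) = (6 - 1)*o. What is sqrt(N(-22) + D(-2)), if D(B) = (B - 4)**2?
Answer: I*sqrt(74) ≈ 8.6023*I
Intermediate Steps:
D(B) = (-4 + B)**2
N(o) = 5*o
sqrt(N(-22) + D(-2)) = sqrt(5*(-22) + (-4 - 2)**2) = sqrt(-110 + (-6)**2) = sqrt(-110 + 36) = sqrt(-74) = I*sqrt(74)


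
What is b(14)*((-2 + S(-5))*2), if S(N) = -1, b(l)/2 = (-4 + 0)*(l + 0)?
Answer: 672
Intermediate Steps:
b(l) = -8*l (b(l) = 2*((-4 + 0)*(l + 0)) = 2*(-4*l) = -8*l)
b(14)*((-2 + S(-5))*2) = (-8*14)*((-2 - 1)*2) = -(-336)*2 = -112*(-6) = 672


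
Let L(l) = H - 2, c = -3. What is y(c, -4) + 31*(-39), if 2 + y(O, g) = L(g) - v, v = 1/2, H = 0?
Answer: -2427/2 ≈ -1213.5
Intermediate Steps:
L(l) = -2 (L(l) = 0 - 2 = -2)
v = 1/2 ≈ 0.50000
y(O, g) = -9/2 (y(O, g) = -2 + (-2 - 1*1/2) = -2 + (-2 - 1/2) = -2 - 5/2 = -9/2)
y(c, -4) + 31*(-39) = -9/2 + 31*(-39) = -9/2 - 1209 = -2427/2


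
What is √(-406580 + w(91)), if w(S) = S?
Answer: I*√406489 ≈ 637.56*I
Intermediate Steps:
√(-406580 + w(91)) = √(-406580 + 91) = √(-406489) = I*√406489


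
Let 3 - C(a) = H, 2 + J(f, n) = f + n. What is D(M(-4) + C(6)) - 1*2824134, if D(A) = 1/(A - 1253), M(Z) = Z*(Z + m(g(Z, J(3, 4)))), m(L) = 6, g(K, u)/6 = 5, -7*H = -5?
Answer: -24883444681/8811 ≈ -2.8241e+6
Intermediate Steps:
J(f, n) = -2 + f + n (J(f, n) = -2 + (f + n) = -2 + f + n)
H = 5/7 (H = -1/7*(-5) = 5/7 ≈ 0.71429)
C(a) = 16/7 (C(a) = 3 - 1*5/7 = 3 - 5/7 = 16/7)
g(K, u) = 30 (g(K, u) = 6*5 = 30)
M(Z) = Z*(6 + Z) (M(Z) = Z*(Z + 6) = Z*(6 + Z))
D(A) = 1/(-1253 + A)
D(M(-4) + C(6)) - 1*2824134 = 1/(-1253 + (-4*(6 - 4) + 16/7)) - 1*2824134 = 1/(-1253 + (-4*2 + 16/7)) - 2824134 = 1/(-1253 + (-8 + 16/7)) - 2824134 = 1/(-1253 - 40/7) - 2824134 = 1/(-8811/7) - 2824134 = -7/8811 - 2824134 = -24883444681/8811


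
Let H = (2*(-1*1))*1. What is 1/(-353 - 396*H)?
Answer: 1/439 ≈ 0.0022779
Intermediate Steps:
H = -2 (H = (2*(-1))*1 = -2*1 = -2)
1/(-353 - 396*H) = 1/(-353 - 396*(-2)) = 1/(-353 + 792) = 1/439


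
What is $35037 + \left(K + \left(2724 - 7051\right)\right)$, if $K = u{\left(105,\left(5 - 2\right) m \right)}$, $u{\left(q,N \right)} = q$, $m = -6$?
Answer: $30815$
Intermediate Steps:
$K = 105$
$35037 + \left(K + \left(2724 - 7051\right)\right) = 35037 + \left(105 + \left(2724 - 7051\right)\right) = 35037 + \left(105 - 4327\right) = 35037 - 4222 = 30815$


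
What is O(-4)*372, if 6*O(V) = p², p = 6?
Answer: 2232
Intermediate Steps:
O(V) = 6 (O(V) = (⅙)*6² = (⅙)*36 = 6)
O(-4)*372 = 6*372 = 2232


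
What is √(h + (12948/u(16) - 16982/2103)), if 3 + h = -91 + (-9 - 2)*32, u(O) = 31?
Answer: 2*I*√38673726267/65193 ≈ 6.0331*I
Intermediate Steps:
h = -446 (h = -3 + (-91 + (-9 - 2)*32) = -3 + (-91 - 11*32) = -3 + (-91 - 352) = -3 - 443 = -446)
√(h + (12948/u(16) - 16982/2103)) = √(-446 + (12948/31 - 16982/2103)) = √(-446 + 26703202/65193) = √(-2372876/65193) = 2*I*√38673726267/65193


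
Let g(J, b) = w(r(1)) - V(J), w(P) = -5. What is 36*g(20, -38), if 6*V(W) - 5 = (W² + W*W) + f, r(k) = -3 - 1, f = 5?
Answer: -5040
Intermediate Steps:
r(k) = -4
V(W) = 5/3 + W²/3 (V(W) = ⅚ + ((W² + W*W) + 5)/6 = ⅚ + ((W² + W²) + 5)/6 = ⅚ + (2*W² + 5)/6 = ⅚ + (5 + 2*W²)/6 = ⅚ + (⅚ + W²/3) = 5/3 + W²/3)
g(J, b) = -20/3 - J²/3 (g(J, b) = -5 - (5/3 + J²/3) = -5 + (-5/3 - J²/3) = -20/3 - J²/3)
36*g(20, -38) = 36*(-20/3 - ⅓*20²) = 36*(-20/3 - ⅓*400) = 36*(-20/3 - 400/3) = 36*(-140) = -5040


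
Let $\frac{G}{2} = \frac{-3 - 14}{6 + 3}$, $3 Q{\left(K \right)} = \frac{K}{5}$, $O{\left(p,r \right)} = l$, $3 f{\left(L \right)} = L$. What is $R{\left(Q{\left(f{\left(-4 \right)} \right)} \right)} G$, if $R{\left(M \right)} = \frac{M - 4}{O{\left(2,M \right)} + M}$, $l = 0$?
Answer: $- \frac{1564}{9} \approx -173.78$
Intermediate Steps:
$f{\left(L \right)} = \frac{L}{3}$
$O{\left(p,r \right)} = 0$
$Q{\left(K \right)} = \frac{K}{15}$ ($Q{\left(K \right)} = \frac{K \frac{1}{5}}{3} = \frac{\frac{1}{5} K}{3} = \frac{K}{15}$)
$G = - \frac{34}{9}$ ($G = 2 \frac{-3 - 14}{6 + 3} = 2 \left(- \frac{17}{9}\right) = - \frac{34}{9} \approx -3.7778$)
$R{\left(M \right)} = \frac{-4 + M}{M}$ ($R{\left(M \right)} = \frac{M - 4}{0 + M} = \frac{-4 + M}{M}$)
$R{\left(Q{\left(f{\left(-4 \right)} \right)} \right)} G = \frac{-4 + \frac{\frac{1}{3} \left(-4\right)}{15}}{\frac{1}{15} \cdot \frac{1}{3} \left(-4\right)} \left(- \frac{34}{9}\right) = \frac{-4 + \frac{1}{15} \left(- \frac{4}{3}\right)}{\frac{1}{15} \left(- \frac{4}{3}\right)} \left(- \frac{34}{9}\right) = \frac{-4 - \frac{4}{45}}{- \frac{4}{45}} \left(- \frac{34}{9}\right) = \left(- \frac{45}{4}\right) \left(- \frac{184}{45}\right) \left(- \frac{34}{9}\right) = 46 \left(- \frac{34}{9}\right) = - \frac{1564}{9}$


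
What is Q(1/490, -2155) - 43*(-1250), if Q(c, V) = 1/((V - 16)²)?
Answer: 253336703751/4713241 ≈ 53750.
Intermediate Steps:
Q(c, V) = (-16 + V)⁻² (Q(c, V) = 1/((-16 + V)²) = (-16 + V)⁻²)
Q(1/490, -2155) - 43*(-1250) = (-16 - 2155)⁻² - 43*(-1250) = (-2171)⁻² - 1*(-53750) = 1/4713241 + 53750 = 253336703751/4713241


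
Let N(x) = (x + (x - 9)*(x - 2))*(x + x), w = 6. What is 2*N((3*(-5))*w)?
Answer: -3246480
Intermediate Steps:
N(x) = 2*x*(x + (-9 + x)*(-2 + x)) (N(x) = (x + (-9 + x)*(-2 + x))*(2*x) = 2*x*(x + (-9 + x)*(-2 + x)))
2*N((3*(-5))*w) = 2*(2*((3*(-5))*6)*(18 + ((3*(-5))*6)² - 10*3*(-5)*6)) = 2*(2*(-15*6)*(18 + (-15*6)² - (-150)*6)) = 2*(2*(-90)*(18 + (-90)² - 10*(-90))) = 2*(2*(-90)*(18 + 8100 + 900)) = 2*(2*(-90)*9018) = 2*(-1623240) = -3246480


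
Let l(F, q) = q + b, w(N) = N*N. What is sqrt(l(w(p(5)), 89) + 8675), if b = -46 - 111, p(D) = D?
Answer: sqrt(8607) ≈ 92.774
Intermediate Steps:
w(N) = N**2
b = -157
l(F, q) = -157 + q (l(F, q) = q - 157 = -157 + q)
sqrt(l(w(p(5)), 89) + 8675) = sqrt((-157 + 89) + 8675) = sqrt(-68 + 8675) = sqrt(8607)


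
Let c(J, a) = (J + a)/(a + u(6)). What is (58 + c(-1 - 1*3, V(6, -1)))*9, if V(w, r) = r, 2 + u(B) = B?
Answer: 507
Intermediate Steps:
u(B) = -2 + B
c(J, a) = (J + a)/(4 + a) (c(J, a) = (J + a)/(a + (-2 + 6)) = (J + a)/(a + 4) = (J + a)/(4 + a))
(58 + c(-1 - 1*3, V(6, -1)))*9 = (58 + ((-1 - 1*3) - 1)/(4 - 1))*9 = (58 + ((-1 - 3) - 1)/3)*9 = (58 + (-4 - 1)/3)*9 = (58 + (⅓)*(-5))*9 = (58 - 5/3)*9 = (169/3)*9 = 507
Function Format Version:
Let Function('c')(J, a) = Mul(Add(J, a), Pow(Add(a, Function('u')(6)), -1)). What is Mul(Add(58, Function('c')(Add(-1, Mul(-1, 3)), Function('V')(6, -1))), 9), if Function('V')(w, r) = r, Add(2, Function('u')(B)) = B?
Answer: 507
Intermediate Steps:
Function('u')(B) = Add(-2, B)
Function('c')(J, a) = Mul(Pow(Add(4, a), -1), Add(J, a)) (Function('c')(J, a) = Mul(Add(J, a), Pow(Add(a, Add(-2, 6)), -1)) = Mul(Add(J, a), Pow(Add(a, 4), -1)) = Mul(Add(J, a), Pow(Add(4, a), -1)) = Mul(Pow(Add(4, a), -1), Add(J, a)))
Mul(Add(58, Function('c')(Add(-1, Mul(-1, 3)), Function('V')(6, -1))), 9) = Mul(Add(58, Mul(Pow(Add(4, -1), -1), Add(Add(-1, Mul(-1, 3)), -1))), 9) = Mul(Add(58, Mul(Pow(3, -1), Add(Add(-1, -3), -1))), 9) = Mul(Add(58, Mul(Rational(1, 3), Add(-4, -1))), 9) = Mul(Add(58, Mul(Rational(1, 3), -5)), 9) = Mul(Add(58, Rational(-5, 3)), 9) = Mul(Rational(169, 3), 9) = 507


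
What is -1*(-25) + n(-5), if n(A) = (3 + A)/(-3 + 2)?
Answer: 27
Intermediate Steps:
n(A) = -3 - A (n(A) = (3 + A)/(-1) = (3 + A)*(-1) = -3 - A)
-1*(-25) + n(-5) = -1*(-25) + (-3 - 1*(-5)) = 25 + (-3 + 5) = 25 + 2 = 27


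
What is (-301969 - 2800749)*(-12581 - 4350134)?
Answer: 13536274359370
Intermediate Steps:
(-301969 - 2800749)*(-12581 - 4350134) = -3102718*(-4362715) = 13536274359370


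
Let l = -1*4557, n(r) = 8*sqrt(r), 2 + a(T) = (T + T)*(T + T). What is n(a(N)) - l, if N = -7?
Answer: 4557 + 8*sqrt(194) ≈ 4668.4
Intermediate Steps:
a(T) = -2 + 4*T**2 (a(T) = -2 + (T + T)*(T + T) = -2 + (2*T)*(2*T) = -2 + 4*T**2)
l = -4557
n(a(N)) - l = 8*sqrt(-2 + 4*(-7)**2) - 1*(-4557) = 8*sqrt(-2 + 4*49) + 4557 = 8*sqrt(-2 + 196) + 4557 = 8*sqrt(194) + 4557 = 4557 + 8*sqrt(194)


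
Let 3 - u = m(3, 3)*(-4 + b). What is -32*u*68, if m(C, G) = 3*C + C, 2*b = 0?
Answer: -110976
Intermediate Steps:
b = 0 (b = (½)*0 = 0)
m(C, G) = 4*C
u = 51 (u = 3 - 4*3*(-4 + 0) = 3 - 12*(-4) = 3 - 1*(-48) = 3 + 48 = 51)
-32*u*68 = -32*51*68 = -1632*68 = -110976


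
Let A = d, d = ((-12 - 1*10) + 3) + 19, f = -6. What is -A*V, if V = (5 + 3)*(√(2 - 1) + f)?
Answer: 0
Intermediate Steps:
V = -40 (V = (5 + 3)*(√(2 - 1) - 6) = 8*(√1 - 6) = 8*(1 - 6) = 8*(-5) = -40)
d = 0 (d = ((-12 - 10) + 3) + 19 = (-22 + 3) + 19 = -19 + 19 = 0)
A = 0
-A*V = -0*(-40) = -1*0 = 0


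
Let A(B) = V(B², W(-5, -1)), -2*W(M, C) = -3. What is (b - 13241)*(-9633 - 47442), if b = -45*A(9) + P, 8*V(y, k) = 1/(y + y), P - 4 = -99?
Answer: 36535400725/48 ≈ 7.6115e+8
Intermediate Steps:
P = -95 (P = 4 - 99 = -95)
W(M, C) = 3/2 (W(M, C) = -½*(-3) = 3/2)
V(y, k) = 1/(16*y) (V(y, k) = 1/(8*(y + y)) = 1/(8*((2*y))) = (1/(2*y))/8 = 1/(16*y))
A(B) = 1/(16*B²) (A(B) = 1/(16*(B²)) = 1/(16*B²))
b = -13685/144 (b = -45/(16*9²) - 95 = -45/(16*81) - 95 = -45*1/1296 - 95 = -5/144 - 95 = -13685/144 ≈ -95.035)
(b - 13241)*(-9633 - 47442) = (-13685/144 - 13241)*(-9633 - 47442) = -1920389/144*(-57075) = 36535400725/48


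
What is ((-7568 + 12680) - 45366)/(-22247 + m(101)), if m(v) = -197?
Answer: 20127/11222 ≈ 1.7935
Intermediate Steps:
((-7568 + 12680) - 45366)/(-22247 + m(101)) = ((-7568 + 12680) - 45366)/(-22247 - 197) = (5112 - 45366)/(-22444) = -40254*(-1/22444) = 20127/11222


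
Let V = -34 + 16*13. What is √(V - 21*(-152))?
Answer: 3*√374 ≈ 58.017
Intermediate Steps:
V = 174 (V = -34 + 208 = 174)
√(V - 21*(-152)) = √(174 - 21*(-152)) = √(174 + 3192) = √3366 = 3*√374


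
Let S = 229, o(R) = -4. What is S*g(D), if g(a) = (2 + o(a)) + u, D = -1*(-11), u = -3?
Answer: -1145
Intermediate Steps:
D = 11
g(a) = -5 (g(a) = (2 - 4) - 3 = -2 - 3 = -5)
S*g(D) = 229*(-5) = -1145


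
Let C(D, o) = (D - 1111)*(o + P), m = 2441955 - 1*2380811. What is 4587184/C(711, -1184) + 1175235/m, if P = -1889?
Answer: 15402478933/671055400 ≈ 22.953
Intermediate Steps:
m = 61144 (m = 2441955 - 2380811 = 61144)
C(D, o) = (-1889 + o)*(-1111 + D) (C(D, o) = (D - 1111)*(o - 1889) = (-1111 + D)*(-1889 + o) = (-1889 + o)*(-1111 + D))
4587184/C(711, -1184) + 1175235/m = 4587184/(2098679 - 1889*711 - 1111*(-1184) + 711*(-1184)) + 1175235/61144 = 4587184/(2098679 - 1343079 + 1315424 - 841824) + 1175235*(1/61144) = 4587184/1229200 + 1175235/61144 = 4587184*(1/1229200) + 1175235/61144 = 40957/10975 + 1175235/61144 = 15402478933/671055400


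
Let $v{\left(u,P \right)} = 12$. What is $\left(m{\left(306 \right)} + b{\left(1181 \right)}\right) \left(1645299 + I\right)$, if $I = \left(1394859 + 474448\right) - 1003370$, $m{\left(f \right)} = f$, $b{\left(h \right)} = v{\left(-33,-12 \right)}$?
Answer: $798573048$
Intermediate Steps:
$b{\left(h \right)} = 12$
$I = 865937$ ($I = 1869307 - 1003370 = 865937$)
$\left(m{\left(306 \right)} + b{\left(1181 \right)}\right) \left(1645299 + I\right) = \left(306 + 12\right) \left(1645299 + 865937\right) = 318 \cdot 2511236 = 798573048$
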